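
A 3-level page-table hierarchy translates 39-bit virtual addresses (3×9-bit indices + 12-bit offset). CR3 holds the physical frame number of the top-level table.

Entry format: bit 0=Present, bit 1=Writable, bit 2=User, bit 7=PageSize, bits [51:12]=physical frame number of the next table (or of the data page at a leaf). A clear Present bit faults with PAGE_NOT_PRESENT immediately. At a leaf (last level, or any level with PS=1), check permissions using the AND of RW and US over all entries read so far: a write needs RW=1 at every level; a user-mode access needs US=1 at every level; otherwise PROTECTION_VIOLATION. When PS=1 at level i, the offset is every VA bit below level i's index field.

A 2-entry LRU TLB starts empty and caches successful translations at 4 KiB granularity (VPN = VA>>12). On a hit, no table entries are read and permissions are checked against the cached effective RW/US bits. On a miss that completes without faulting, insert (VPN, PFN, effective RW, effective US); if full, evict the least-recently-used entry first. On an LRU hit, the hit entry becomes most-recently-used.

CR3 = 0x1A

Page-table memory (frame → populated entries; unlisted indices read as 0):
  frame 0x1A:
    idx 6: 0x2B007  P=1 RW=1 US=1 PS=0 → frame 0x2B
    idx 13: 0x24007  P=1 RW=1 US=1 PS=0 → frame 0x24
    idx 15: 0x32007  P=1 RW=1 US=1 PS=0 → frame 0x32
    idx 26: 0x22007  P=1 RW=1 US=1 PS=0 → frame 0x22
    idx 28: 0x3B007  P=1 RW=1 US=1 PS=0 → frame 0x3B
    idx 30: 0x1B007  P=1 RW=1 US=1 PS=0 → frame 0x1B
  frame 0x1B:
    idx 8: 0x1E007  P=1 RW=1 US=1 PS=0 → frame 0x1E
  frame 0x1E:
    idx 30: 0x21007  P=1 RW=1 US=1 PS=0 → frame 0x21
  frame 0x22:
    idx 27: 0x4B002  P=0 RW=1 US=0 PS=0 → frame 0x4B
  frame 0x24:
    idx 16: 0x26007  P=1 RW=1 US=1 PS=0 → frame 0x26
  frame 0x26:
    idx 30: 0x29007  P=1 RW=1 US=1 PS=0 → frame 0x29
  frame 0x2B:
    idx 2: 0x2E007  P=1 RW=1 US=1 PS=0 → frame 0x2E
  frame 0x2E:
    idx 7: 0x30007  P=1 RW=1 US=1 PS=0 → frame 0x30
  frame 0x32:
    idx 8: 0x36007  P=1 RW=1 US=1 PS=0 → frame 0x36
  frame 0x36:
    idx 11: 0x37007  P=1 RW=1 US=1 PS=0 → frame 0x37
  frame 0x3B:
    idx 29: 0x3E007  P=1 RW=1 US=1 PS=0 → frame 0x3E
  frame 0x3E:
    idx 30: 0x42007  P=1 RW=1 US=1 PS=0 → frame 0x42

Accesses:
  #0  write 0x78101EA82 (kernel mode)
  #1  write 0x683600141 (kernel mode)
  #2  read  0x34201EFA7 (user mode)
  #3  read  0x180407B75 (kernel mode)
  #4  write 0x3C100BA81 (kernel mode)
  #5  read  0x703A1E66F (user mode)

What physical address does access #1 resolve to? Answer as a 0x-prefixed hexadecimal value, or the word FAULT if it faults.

Trace:
#0 VA=0x78101EA82 (w,kernel):
  L0: frame=0x1A idx=30 entry=0x1B007 [P=1 RW=1 US=1 PS=0]
  L1: frame=0x1B idx=8 entry=0x1E007 [P=1 RW=1 US=1 PS=0]
  L2: frame=0x1E idx=30 entry=0x21007 [P=1 RW=1 US=1 PS=0]
  ✓ 0x21A82  — 3 lookups
#1 VA=0x683600141 (w,kernel):
  L0: frame=0x1A idx=26 entry=0x22007 [P=1 RW=1 US=1 PS=0]
  L1: frame=0x22 idx=27 entry=0x4B002 [P=0 RW=1 US=0 PS=0]
  → PAGE_NOT_PRESENT  (2 entries read)
#2 VA=0x34201EFA7 (r,user):
  L0: frame=0x1A idx=13 entry=0x24007 [P=1 RW=1 US=1 PS=0]
  L1: frame=0x24 idx=16 entry=0x26007 [P=1 RW=1 US=1 PS=0]
  L2: frame=0x26 idx=30 entry=0x29007 [P=1 RW=1 US=1 PS=0]
  ✓ 0x29FA7  — 3 lookups
#3 VA=0x180407B75 (r,kernel):
  L0: frame=0x1A idx=6 entry=0x2B007 [P=1 RW=1 US=1 PS=0]
  L1: frame=0x2B idx=2 entry=0x2E007 [P=1 RW=1 US=1 PS=0]
  L2: frame=0x2E idx=7 entry=0x30007 [P=1 RW=1 US=1 PS=0]
  ✓ 0x30B75  — 3 lookups
#4 VA=0x3C100BA81 (w,kernel):
  L0: frame=0x1A idx=15 entry=0x32007 [P=1 RW=1 US=1 PS=0]
  L1: frame=0x32 idx=8 entry=0x36007 [P=1 RW=1 US=1 PS=0]
  L2: frame=0x36 idx=11 entry=0x37007 [P=1 RW=1 US=1 PS=0]
  ✓ 0x37A81  — 3 lookups
#5 VA=0x703A1E66F (r,user):
  L0: frame=0x1A idx=28 entry=0x3B007 [P=1 RW=1 US=1 PS=0]
  L1: frame=0x3B idx=29 entry=0x3E007 [P=1 RW=1 US=1 PS=0]
  L2: frame=0x3E idx=30 entry=0x42007 [P=1 RW=1 US=1 PS=0]
  ✓ 0x4266F  — 3 lookups

Access #1 PA: FAULT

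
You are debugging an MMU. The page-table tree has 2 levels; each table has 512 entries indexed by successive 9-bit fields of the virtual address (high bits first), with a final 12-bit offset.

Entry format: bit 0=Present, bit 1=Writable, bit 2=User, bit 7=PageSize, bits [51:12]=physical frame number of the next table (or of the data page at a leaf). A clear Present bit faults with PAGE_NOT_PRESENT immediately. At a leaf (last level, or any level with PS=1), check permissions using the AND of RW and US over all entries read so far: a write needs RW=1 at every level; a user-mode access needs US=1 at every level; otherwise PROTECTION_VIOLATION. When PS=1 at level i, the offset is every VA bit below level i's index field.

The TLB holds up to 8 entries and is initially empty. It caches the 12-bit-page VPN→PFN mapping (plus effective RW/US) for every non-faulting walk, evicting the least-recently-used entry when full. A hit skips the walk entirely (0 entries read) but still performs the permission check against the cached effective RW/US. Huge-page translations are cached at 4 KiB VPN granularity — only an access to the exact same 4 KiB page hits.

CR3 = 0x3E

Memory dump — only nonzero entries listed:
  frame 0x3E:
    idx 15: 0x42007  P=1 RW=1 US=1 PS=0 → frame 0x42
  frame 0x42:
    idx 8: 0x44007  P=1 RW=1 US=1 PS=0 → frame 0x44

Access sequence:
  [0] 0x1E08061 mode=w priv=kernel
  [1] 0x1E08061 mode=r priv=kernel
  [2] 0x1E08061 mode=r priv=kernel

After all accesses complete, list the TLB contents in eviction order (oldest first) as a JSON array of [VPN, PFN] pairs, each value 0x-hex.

Trace:
#0 VA=0x1E08061 (w,kernel):
  lvl0: tbl 0x3E, slot 15 ⇒ 0x42007 (P1/RW1/US1/PS0)
  lvl1: tbl 0x42, slot 8 ⇒ 0x44007 (P1/RW1/US1/PS0)
  ⇒ phys 0x44061  [2 reads]
#1 VA=0x1E08061 (r,kernel):
  TLB hit vpn=0x1E08 → PA=0x44061
#2 VA=0x1E08061 (r,kernel):
  TLB hit vpn=0x1E08 → PA=0x44061

TLB: [["0x1E08", "0x44"]]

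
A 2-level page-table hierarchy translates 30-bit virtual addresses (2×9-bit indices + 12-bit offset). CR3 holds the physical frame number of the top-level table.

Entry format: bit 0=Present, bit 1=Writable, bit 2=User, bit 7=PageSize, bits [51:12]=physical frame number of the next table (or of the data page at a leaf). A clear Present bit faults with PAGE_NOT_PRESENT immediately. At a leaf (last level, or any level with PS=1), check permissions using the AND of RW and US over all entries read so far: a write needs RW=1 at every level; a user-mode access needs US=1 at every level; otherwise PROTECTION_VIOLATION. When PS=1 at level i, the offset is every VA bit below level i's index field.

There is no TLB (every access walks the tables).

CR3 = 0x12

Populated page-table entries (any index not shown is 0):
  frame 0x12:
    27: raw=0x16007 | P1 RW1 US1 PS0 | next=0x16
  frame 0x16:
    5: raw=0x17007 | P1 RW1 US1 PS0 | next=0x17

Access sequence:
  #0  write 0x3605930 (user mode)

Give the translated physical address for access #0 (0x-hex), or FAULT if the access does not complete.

Trace:
#0 VA=0x3605930 (w,user):
  [0] read 0x12 idx=27: raw=0x16007 flags P=1 W=1 U=1 S=0
  [1] read 0x16 idx=5: raw=0x17007 flags P=1 W=1 U=1 S=0
  ✓ 0x17930  — 2 lookups

Access #0 PA: 0x17930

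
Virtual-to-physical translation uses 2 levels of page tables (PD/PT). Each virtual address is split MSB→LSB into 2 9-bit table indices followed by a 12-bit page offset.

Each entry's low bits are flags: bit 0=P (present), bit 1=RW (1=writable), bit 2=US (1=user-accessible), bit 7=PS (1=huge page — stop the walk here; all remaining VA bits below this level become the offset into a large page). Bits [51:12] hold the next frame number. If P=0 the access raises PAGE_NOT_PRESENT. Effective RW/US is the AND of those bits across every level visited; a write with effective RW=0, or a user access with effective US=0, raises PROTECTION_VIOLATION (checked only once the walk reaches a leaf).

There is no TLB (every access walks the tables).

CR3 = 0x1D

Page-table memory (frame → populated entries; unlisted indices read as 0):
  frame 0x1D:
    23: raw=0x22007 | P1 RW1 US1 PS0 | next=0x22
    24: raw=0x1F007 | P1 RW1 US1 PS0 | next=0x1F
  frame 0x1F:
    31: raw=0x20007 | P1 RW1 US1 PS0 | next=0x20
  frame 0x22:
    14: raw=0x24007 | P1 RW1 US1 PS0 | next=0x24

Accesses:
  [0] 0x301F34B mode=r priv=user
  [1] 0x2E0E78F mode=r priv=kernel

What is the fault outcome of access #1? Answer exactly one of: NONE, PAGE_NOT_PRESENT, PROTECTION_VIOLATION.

Walk each access:
#0 VA=0x301F34B (r,user):
  lvl0: tbl 0x1D, slot 24 ⇒ 0x1F007 (P1/RW1/US1/PS0)
  lvl1: tbl 0x1F, slot 31 ⇒ 0x20007 (P1/RW1/US1/PS0)
  ✓ 0x2034B  — 2 lookups
#1 VA=0x2E0E78F (r,kernel):
  lvl0: tbl 0x1D, slot 23 ⇒ 0x22007 (P1/RW1/US1/PS0)
  lvl1: tbl 0x22, slot 14 ⇒ 0x24007 (P1/RW1/US1/PS0)
  ✓ 0x2478F  — 2 lookups

Access #1 fault: NONE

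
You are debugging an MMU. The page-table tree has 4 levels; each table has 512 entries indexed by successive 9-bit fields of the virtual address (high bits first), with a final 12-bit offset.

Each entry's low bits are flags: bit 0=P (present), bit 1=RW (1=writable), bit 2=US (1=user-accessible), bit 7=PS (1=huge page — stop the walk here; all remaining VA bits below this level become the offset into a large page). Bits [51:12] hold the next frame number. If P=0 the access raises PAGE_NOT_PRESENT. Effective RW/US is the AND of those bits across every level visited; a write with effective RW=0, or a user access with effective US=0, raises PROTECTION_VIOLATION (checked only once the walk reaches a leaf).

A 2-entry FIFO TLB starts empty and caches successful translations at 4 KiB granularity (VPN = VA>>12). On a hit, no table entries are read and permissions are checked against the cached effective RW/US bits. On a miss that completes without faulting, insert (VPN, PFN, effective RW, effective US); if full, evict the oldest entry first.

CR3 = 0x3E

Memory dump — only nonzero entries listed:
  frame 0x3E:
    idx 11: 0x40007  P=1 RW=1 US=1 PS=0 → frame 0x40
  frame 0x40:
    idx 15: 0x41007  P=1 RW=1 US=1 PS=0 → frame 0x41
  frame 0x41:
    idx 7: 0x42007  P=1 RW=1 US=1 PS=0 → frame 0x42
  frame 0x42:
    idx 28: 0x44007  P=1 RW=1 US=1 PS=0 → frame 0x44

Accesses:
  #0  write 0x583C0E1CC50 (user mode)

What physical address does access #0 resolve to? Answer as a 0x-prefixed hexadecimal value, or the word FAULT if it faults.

Per-access translation:
#0 VA=0x583C0E1CC50 (w,user):
  [0] read 0x3E idx=11: raw=0x40007 flags P=1 W=1 U=1 S=0
  [1] read 0x40 idx=15: raw=0x41007 flags P=1 W=1 U=1 S=0
  [2] read 0x41 idx=7: raw=0x42007 flags P=1 W=1 U=1 S=0
  [3] read 0x42 idx=28: raw=0x44007 flags P=1 W=1 U=1 S=0
  → PA=0x44C50  (4 entries read)

Access #0 PA: 0x44C50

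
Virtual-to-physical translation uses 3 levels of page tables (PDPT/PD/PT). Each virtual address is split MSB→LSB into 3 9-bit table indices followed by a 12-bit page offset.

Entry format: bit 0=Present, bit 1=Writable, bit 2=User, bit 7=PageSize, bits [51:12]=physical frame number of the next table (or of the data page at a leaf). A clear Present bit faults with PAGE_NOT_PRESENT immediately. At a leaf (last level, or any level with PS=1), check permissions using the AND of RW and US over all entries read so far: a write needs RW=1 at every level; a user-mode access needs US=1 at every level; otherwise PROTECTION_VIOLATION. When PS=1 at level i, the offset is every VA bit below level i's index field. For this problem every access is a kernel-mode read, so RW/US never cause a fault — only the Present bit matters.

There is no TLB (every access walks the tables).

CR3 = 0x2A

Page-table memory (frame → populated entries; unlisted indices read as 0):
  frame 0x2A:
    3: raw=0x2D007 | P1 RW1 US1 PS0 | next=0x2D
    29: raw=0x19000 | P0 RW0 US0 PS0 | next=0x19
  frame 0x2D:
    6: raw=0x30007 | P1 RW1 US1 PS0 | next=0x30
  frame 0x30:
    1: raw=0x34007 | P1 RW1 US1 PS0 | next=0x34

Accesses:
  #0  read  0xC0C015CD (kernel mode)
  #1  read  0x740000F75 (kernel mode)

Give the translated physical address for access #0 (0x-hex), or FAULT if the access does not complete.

Trace:
#0 VA=0xC0C015CD (r,kernel):
  L0 @0x2A[3] → 0x2D007  P=1,RW=1,US=1,PS=0
  L1 @0x2D[6] → 0x30007  P=1,RW=1,US=1,PS=0
  L2 @0x30[1] → 0x34007  P=1,RW=1,US=1,PS=0
  → PA=0x345CD  (3 entries read)
#1 VA=0x740000F75 (r,kernel):
  L0 @0x2A[29] → 0x19000  P=0,RW=0,US=0,PS=0
  ⇒ fault: PAGE_NOT_PRESENT  — 1 lookups

Access #0 PA: 0x345CD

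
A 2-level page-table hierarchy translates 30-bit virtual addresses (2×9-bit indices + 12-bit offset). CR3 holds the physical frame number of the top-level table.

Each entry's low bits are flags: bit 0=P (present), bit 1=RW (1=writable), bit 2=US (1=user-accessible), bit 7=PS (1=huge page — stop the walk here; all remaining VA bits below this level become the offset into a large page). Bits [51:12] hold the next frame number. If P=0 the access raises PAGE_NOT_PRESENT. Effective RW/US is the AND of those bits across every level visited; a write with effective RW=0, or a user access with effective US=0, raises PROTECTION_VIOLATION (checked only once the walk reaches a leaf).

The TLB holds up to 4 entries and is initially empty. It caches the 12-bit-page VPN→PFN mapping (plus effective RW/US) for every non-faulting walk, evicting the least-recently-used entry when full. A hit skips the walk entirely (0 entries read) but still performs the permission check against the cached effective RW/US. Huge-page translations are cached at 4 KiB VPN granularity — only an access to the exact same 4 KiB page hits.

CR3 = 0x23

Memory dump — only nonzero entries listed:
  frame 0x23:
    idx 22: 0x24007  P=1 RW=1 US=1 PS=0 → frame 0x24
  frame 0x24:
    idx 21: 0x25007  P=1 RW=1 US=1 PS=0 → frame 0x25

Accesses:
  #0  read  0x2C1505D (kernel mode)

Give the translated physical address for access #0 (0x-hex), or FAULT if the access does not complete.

Walk each access:
#0 VA=0x2C1505D (r,kernel):
  lvl0: tbl 0x23, slot 22 ⇒ 0x24007 (P1/RW1/US1/PS0)
  lvl1: tbl 0x24, slot 21 ⇒ 0x25007 (P1/RW1/US1/PS0)
  ⇒ phys 0x2505D  [2 reads]

Access #0 PA: 0x2505D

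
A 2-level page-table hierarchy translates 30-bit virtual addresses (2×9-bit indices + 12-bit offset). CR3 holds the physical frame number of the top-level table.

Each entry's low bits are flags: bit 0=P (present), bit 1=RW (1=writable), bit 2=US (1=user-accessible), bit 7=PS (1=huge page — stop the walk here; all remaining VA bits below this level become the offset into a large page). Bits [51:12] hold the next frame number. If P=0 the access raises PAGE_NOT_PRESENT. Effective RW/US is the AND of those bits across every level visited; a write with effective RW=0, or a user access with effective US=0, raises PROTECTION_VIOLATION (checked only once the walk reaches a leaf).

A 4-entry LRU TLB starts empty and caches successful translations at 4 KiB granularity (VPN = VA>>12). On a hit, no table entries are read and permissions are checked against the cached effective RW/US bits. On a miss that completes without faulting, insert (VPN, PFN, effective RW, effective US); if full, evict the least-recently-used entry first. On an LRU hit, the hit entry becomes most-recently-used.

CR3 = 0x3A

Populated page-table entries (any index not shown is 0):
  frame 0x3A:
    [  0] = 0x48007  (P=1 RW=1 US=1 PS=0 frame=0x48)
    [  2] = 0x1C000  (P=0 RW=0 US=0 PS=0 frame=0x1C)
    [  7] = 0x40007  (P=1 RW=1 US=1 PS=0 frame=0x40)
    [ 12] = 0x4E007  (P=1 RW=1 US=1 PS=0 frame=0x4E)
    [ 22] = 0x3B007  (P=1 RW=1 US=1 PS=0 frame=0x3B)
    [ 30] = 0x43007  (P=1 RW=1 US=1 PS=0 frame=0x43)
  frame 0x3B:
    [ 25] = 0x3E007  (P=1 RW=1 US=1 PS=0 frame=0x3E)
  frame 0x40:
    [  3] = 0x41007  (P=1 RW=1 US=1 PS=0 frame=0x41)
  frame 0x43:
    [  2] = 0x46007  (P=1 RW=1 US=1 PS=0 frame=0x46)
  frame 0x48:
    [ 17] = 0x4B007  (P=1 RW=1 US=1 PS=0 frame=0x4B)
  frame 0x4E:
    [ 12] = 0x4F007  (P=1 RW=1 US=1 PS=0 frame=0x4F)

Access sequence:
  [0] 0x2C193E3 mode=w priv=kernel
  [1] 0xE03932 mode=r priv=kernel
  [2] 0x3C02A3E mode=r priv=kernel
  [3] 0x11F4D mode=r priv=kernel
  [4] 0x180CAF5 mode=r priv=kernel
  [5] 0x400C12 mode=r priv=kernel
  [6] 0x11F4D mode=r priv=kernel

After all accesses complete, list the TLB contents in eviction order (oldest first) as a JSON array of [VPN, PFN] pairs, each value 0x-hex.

Per-access translation:
#0 VA=0x2C193E3 (w,kernel):
  [0] read 0x3A idx=22: raw=0x3B007 flags P=1 W=1 U=1 S=0
  [1] read 0x3B idx=25: raw=0x3E007 flags P=1 W=1 U=1 S=0
  ⇒ phys 0x3E3E3  [2 reads]
#1 VA=0xE03932 (r,kernel):
  [0] read 0x3A idx=7: raw=0x40007 flags P=1 W=1 U=1 S=0
  [1] read 0x40 idx=3: raw=0x41007 flags P=1 W=1 U=1 S=0
  ⇒ phys 0x41932  [2 reads]
#2 VA=0x3C02A3E (r,kernel):
  [0] read 0x3A idx=30: raw=0x43007 flags P=1 W=1 U=1 S=0
  [1] read 0x43 idx=2: raw=0x46007 flags P=1 W=1 U=1 S=0
  ⇒ phys 0x46A3E  [2 reads]
#3 VA=0x11F4D (r,kernel):
  [0] read 0x3A idx=0: raw=0x48007 flags P=1 W=1 U=1 S=0
  [1] read 0x48 idx=17: raw=0x4B007 flags P=1 W=1 U=1 S=0
  ⇒ phys 0x4BF4D  [2 reads]
#4 VA=0x180CAF5 (r,kernel):
  [0] read 0x3A idx=12: raw=0x4E007 flags P=1 W=1 U=1 S=0
  [1] read 0x4E idx=12: raw=0x4F007 flags P=1 W=1 U=1 S=0
  ⇒ phys 0x4FAF5  [2 reads]
#5 VA=0x400C12 (r,kernel):
  [0] read 0x3A idx=2: raw=0x1C000 flags P=0 W=0 U=0 S=0
  → PAGE_NOT_PRESENT  (1 entries read)
#6 VA=0x11F4D (r,kernel):
  TLB hit vpn=0x11 → PA=0x4BF4D

TLB: [["0xE03", "0x41"], ["0x3C02", "0x46"], ["0x180C", "0x4F"], ["0x11", "0x4B"]]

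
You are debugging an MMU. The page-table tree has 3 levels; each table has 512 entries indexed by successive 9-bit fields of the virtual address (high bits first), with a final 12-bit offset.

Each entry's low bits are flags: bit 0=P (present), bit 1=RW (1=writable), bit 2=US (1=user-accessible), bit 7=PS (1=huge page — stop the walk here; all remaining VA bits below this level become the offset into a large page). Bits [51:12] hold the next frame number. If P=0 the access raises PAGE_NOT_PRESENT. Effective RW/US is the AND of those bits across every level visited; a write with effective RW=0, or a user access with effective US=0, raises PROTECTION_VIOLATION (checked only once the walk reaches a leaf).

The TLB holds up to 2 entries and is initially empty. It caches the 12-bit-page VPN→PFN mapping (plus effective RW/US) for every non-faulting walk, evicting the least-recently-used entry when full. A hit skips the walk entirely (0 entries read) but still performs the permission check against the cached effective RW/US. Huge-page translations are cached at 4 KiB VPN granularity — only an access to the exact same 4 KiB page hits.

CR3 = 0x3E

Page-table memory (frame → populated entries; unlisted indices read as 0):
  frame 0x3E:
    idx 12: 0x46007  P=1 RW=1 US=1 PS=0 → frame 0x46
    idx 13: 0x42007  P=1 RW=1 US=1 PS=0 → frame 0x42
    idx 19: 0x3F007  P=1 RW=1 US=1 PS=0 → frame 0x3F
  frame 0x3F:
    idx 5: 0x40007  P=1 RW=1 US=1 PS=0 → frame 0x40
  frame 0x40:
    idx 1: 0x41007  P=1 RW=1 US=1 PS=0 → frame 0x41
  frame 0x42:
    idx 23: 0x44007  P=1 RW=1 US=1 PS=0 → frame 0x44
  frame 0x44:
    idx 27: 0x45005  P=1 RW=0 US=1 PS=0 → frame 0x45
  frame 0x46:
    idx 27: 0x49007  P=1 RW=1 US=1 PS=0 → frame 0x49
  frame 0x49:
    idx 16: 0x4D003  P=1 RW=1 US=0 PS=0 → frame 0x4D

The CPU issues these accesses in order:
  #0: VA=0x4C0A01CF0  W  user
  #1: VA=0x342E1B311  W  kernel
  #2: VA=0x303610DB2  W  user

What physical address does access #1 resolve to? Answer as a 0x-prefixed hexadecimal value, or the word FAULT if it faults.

Trace:
#0 VA=0x4C0A01CF0 (w,user):
  L0 @0x3E[19] → 0x3F007  P=1,RW=1,US=1,PS=0
  L1 @0x3F[5] → 0x40007  P=1,RW=1,US=1,PS=0
  L2 @0x40[1] → 0x41007  P=1,RW=1,US=1,PS=0
  ✓ 0x41CF0  — 3 lookups
#1 VA=0x342E1B311 (w,kernel):
  L0 @0x3E[13] → 0x42007  P=1,RW=1,US=1,PS=0
  L1 @0x42[23] → 0x44007  P=1,RW=1,US=1,PS=0
  L2 @0x44[27] → 0x45005  P=1,RW=0,US=1,PS=0
  → PROTECTION_VIOLATION  (3 entries read)
#2 VA=0x303610DB2 (w,user):
  L0 @0x3E[12] → 0x46007  P=1,RW=1,US=1,PS=0
  L1 @0x46[27] → 0x49007  P=1,RW=1,US=1,PS=0
  L2 @0x49[16] → 0x4D003  P=1,RW=1,US=0,PS=0
  → PROTECTION_VIOLATION  (3 entries read)

Access #1 PA: FAULT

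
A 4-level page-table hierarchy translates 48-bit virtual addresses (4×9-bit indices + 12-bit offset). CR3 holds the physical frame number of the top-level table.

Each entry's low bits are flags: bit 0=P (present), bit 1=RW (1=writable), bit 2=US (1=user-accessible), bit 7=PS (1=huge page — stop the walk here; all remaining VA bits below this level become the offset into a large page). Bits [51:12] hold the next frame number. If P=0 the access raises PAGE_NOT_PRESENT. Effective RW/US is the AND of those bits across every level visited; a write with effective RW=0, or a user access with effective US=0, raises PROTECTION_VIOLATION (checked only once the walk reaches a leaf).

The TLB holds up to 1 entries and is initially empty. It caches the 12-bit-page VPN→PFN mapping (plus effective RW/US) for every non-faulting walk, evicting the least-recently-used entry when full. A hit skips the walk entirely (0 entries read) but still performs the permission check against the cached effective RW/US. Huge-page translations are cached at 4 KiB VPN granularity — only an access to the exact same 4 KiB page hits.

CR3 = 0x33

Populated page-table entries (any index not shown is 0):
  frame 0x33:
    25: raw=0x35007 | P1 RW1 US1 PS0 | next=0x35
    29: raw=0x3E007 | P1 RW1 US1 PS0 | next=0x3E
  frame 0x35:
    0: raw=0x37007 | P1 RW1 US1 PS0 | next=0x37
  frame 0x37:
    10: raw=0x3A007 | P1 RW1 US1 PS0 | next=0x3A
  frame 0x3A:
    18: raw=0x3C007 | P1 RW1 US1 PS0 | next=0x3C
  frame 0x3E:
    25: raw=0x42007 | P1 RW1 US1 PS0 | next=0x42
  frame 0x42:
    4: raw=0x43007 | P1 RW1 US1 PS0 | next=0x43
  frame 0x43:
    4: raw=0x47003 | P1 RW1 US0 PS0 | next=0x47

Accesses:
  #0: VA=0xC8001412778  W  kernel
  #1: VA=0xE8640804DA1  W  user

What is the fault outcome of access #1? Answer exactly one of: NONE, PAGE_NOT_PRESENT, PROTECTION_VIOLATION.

Walk each access:
#0 VA=0xC8001412778 (w,kernel):
  L0: frame=0x33 idx=25 entry=0x35007 [P=1 RW=1 US=1 PS=0]
  L1: frame=0x35 idx=0 entry=0x37007 [P=1 RW=1 US=1 PS=0]
  L2: frame=0x37 idx=10 entry=0x3A007 [P=1 RW=1 US=1 PS=0]
  L3: frame=0x3A idx=18 entry=0x3C007 [P=1 RW=1 US=1 PS=0]
  → PA=0x3C778  (4 entries read)
#1 VA=0xE8640804DA1 (w,user):
  L0: frame=0x33 idx=29 entry=0x3E007 [P=1 RW=1 US=1 PS=0]
  L1: frame=0x3E idx=25 entry=0x42007 [P=1 RW=1 US=1 PS=0]
  L2: frame=0x42 idx=4 entry=0x43007 [P=1 RW=1 US=1 PS=0]
  L3: frame=0x43 idx=4 entry=0x47003 [P=1 RW=1 US=0 PS=0]
  ✗ PROTECTION_VIOLATION  [4 reads]

Access #1 fault: PROTECTION_VIOLATION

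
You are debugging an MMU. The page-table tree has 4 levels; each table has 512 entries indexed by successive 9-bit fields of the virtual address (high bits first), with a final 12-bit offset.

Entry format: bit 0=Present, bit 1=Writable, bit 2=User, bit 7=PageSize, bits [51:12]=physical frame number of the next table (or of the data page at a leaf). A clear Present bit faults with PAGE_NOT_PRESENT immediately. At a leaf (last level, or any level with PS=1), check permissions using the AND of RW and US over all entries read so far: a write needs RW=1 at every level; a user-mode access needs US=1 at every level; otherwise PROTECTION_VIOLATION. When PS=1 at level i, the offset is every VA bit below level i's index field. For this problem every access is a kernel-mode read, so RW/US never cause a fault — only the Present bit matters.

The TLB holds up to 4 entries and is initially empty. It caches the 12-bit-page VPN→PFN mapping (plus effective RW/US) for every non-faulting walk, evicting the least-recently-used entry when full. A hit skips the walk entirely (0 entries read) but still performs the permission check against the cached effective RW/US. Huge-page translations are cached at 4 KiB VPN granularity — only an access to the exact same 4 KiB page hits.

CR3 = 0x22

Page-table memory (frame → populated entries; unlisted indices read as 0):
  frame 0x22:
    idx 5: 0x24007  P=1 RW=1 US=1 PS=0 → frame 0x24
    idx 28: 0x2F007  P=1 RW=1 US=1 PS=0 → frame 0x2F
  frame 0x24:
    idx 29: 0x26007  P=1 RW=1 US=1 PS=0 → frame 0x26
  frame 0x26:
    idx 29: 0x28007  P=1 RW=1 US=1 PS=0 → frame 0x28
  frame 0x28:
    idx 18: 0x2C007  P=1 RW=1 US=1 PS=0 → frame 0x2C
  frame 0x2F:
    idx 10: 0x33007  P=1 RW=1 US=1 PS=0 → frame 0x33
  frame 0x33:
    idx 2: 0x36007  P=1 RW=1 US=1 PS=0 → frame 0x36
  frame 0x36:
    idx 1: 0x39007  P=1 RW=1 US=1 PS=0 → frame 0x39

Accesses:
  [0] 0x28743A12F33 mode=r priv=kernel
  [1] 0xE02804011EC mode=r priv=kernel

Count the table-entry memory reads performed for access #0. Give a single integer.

Per-access translation:
#0 VA=0x28743A12F33 (r,kernel):
  L0 @0x22[5] → 0x24007  P=1,RW=1,US=1,PS=0
  L1 @0x24[29] → 0x26007  P=1,RW=1,US=1,PS=0
  L2 @0x26[29] → 0x28007  P=1,RW=1,US=1,PS=0
  L3 @0x28[18] → 0x2C007  P=1,RW=1,US=1,PS=0
  → PA=0x2CF33  (4 entries read)
#1 VA=0xE02804011EC (r,kernel):
  L0 @0x22[28] → 0x2F007  P=1,RW=1,US=1,PS=0
  L1 @0x2F[10] → 0x33007  P=1,RW=1,US=1,PS=0
  L2 @0x33[2] → 0x36007  P=1,RW=1,US=1,PS=0
  L3 @0x36[1] → 0x39007  P=1,RW=1,US=1,PS=0
  → PA=0x391EC  (4 entries read)

Entries read for #0: 4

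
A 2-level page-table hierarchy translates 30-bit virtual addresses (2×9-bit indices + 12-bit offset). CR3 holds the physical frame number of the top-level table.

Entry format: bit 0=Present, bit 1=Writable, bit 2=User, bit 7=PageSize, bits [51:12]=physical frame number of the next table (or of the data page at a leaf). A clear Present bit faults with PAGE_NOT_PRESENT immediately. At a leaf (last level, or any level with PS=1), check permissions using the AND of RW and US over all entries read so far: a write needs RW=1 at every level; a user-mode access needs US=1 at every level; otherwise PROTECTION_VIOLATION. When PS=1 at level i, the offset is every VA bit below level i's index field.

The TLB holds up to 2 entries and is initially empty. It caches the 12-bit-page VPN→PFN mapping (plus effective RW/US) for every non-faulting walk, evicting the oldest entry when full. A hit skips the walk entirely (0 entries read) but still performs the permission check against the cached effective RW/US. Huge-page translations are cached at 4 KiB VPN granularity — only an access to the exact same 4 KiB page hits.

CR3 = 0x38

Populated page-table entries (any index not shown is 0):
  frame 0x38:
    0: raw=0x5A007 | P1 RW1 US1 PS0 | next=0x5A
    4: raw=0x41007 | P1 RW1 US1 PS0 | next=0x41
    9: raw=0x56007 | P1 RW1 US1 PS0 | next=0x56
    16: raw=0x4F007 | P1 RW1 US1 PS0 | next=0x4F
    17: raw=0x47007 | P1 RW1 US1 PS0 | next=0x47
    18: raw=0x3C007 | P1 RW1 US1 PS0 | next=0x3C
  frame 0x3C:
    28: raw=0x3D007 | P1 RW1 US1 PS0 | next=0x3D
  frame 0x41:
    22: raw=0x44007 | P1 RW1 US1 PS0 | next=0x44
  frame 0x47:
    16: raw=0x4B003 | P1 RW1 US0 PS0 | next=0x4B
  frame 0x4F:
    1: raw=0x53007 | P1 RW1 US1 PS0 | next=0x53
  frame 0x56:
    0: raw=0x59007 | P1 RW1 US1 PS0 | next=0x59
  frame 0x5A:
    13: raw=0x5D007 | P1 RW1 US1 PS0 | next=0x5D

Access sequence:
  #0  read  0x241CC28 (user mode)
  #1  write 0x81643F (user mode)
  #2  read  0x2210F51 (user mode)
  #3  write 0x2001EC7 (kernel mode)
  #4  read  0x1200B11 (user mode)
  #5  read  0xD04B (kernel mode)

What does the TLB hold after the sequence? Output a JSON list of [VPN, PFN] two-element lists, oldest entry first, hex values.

Per-access translation:
#0 VA=0x241CC28 (r,user):
  L0: frame=0x38 idx=18 entry=0x3C007 [P=1 RW=1 US=1 PS=0]
  L1: frame=0x3C idx=28 entry=0x3D007 [P=1 RW=1 US=1 PS=0]
  ✓ 0x3DC28  — 2 lookups
#1 VA=0x81643F (w,user):
  L0: frame=0x38 idx=4 entry=0x41007 [P=1 RW=1 US=1 PS=0]
  L1: frame=0x41 idx=22 entry=0x44007 [P=1 RW=1 US=1 PS=0]
  ✓ 0x4443F  — 2 lookups
#2 VA=0x2210F51 (r,user):
  L0: frame=0x38 idx=17 entry=0x47007 [P=1 RW=1 US=1 PS=0]
  L1: frame=0x47 idx=16 entry=0x4B003 [P=1 RW=1 US=0 PS=0]
  ⇒ fault: PROTECTION_VIOLATION  — 2 lookups
#3 VA=0x2001EC7 (w,kernel):
  L0: frame=0x38 idx=16 entry=0x4F007 [P=1 RW=1 US=1 PS=0]
  L1: frame=0x4F idx=1 entry=0x53007 [P=1 RW=1 US=1 PS=0]
  ✓ 0x53EC7  — 2 lookups
#4 VA=0x1200B11 (r,user):
  L0: frame=0x38 idx=9 entry=0x56007 [P=1 RW=1 US=1 PS=0]
  L1: frame=0x56 idx=0 entry=0x59007 [P=1 RW=1 US=1 PS=0]
  ✓ 0x59B11  — 2 lookups
#5 VA=0xD04B (r,kernel):
  L0: frame=0x38 idx=0 entry=0x5A007 [P=1 RW=1 US=1 PS=0]
  L1: frame=0x5A idx=13 entry=0x5D007 [P=1 RW=1 US=1 PS=0]
  ✓ 0x5D04B  — 2 lookups

TLB: [["0x1200", "0x59"], ["0xD", "0x5D"]]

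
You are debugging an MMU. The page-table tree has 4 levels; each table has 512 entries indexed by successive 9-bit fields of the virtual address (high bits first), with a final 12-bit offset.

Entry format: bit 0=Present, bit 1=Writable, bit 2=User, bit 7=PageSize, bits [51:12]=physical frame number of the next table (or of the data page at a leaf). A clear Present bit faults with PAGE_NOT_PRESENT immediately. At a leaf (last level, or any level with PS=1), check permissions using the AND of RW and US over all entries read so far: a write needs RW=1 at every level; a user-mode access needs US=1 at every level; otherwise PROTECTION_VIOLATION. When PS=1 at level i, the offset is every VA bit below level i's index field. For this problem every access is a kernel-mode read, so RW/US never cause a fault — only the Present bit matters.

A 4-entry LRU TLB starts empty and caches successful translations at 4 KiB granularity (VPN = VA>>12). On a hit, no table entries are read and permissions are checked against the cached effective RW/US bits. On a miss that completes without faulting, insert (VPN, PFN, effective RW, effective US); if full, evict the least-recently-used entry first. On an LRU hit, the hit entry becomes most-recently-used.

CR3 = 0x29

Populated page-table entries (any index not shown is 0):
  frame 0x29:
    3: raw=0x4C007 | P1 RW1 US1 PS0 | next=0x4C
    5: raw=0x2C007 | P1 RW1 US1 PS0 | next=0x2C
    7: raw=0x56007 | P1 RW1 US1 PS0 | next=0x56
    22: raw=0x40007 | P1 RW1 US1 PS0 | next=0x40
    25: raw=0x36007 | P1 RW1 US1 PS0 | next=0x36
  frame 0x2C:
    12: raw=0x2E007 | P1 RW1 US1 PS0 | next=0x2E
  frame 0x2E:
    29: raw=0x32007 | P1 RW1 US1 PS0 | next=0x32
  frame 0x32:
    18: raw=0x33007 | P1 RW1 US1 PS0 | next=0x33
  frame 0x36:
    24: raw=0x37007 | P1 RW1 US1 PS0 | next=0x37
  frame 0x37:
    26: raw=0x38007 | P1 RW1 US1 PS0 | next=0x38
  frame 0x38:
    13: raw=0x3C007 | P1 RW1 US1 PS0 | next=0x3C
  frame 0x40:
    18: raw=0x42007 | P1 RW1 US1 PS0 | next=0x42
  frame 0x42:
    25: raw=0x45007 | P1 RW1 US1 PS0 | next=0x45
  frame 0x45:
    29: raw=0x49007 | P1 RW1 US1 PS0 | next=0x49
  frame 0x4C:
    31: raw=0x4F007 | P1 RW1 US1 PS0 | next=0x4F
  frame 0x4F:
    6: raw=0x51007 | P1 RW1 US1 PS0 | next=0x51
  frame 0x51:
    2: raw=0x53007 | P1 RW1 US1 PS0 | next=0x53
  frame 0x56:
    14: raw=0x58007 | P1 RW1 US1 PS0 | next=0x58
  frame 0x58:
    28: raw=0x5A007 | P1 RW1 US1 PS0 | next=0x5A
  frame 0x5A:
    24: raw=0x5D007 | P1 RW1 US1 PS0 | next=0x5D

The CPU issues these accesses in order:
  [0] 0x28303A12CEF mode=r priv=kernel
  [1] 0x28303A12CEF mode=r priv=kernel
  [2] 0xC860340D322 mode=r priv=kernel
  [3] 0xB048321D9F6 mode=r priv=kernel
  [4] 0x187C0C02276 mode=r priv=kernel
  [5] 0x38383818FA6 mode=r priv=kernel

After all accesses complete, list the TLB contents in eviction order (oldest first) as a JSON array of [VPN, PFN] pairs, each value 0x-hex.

Trace:
#0 VA=0x28303A12CEF (r,kernel):
  lvl0: tbl 0x29, slot 5 ⇒ 0x2C007 (P1/RW1/US1/PS0)
  lvl1: tbl 0x2C, slot 12 ⇒ 0x2E007 (P1/RW1/US1/PS0)
  lvl2: tbl 0x2E, slot 29 ⇒ 0x32007 (P1/RW1/US1/PS0)
  lvl3: tbl 0x32, slot 18 ⇒ 0x33007 (P1/RW1/US1/PS0)
  → PA=0x33CEF  (4 entries read)
#1 VA=0x28303A12CEF (r,kernel):
  TLB hit vpn=0x28303A12 → PA=0x33CEF
#2 VA=0xC860340D322 (r,kernel):
  lvl0: tbl 0x29, slot 25 ⇒ 0x36007 (P1/RW1/US1/PS0)
  lvl1: tbl 0x36, slot 24 ⇒ 0x37007 (P1/RW1/US1/PS0)
  lvl2: tbl 0x37, slot 26 ⇒ 0x38007 (P1/RW1/US1/PS0)
  lvl3: tbl 0x38, slot 13 ⇒ 0x3C007 (P1/RW1/US1/PS0)
  → PA=0x3C322  (4 entries read)
#3 VA=0xB048321D9F6 (r,kernel):
  lvl0: tbl 0x29, slot 22 ⇒ 0x40007 (P1/RW1/US1/PS0)
  lvl1: tbl 0x40, slot 18 ⇒ 0x42007 (P1/RW1/US1/PS0)
  lvl2: tbl 0x42, slot 25 ⇒ 0x45007 (P1/RW1/US1/PS0)
  lvl3: tbl 0x45, slot 29 ⇒ 0x49007 (P1/RW1/US1/PS0)
  → PA=0x499F6  (4 entries read)
#4 VA=0x187C0C02276 (r,kernel):
  lvl0: tbl 0x29, slot 3 ⇒ 0x4C007 (P1/RW1/US1/PS0)
  lvl1: tbl 0x4C, slot 31 ⇒ 0x4F007 (P1/RW1/US1/PS0)
  lvl2: tbl 0x4F, slot 6 ⇒ 0x51007 (P1/RW1/US1/PS0)
  lvl3: tbl 0x51, slot 2 ⇒ 0x53007 (P1/RW1/US1/PS0)
  → PA=0x53276  (4 entries read)
#5 VA=0x38383818FA6 (r,kernel):
  lvl0: tbl 0x29, slot 7 ⇒ 0x56007 (P1/RW1/US1/PS0)
  lvl1: tbl 0x56, slot 14 ⇒ 0x58007 (P1/RW1/US1/PS0)
  lvl2: tbl 0x58, slot 28 ⇒ 0x5A007 (P1/RW1/US1/PS0)
  lvl3: tbl 0x5A, slot 24 ⇒ 0x5D007 (P1/RW1/US1/PS0)
  → PA=0x5DFA6  (4 entries read)

TLB: [["0xC860340D", "0x3C"], ["0xB048321D", "0x49"], ["0x187C0C02", "0x53"], ["0x38383818", "0x5D"]]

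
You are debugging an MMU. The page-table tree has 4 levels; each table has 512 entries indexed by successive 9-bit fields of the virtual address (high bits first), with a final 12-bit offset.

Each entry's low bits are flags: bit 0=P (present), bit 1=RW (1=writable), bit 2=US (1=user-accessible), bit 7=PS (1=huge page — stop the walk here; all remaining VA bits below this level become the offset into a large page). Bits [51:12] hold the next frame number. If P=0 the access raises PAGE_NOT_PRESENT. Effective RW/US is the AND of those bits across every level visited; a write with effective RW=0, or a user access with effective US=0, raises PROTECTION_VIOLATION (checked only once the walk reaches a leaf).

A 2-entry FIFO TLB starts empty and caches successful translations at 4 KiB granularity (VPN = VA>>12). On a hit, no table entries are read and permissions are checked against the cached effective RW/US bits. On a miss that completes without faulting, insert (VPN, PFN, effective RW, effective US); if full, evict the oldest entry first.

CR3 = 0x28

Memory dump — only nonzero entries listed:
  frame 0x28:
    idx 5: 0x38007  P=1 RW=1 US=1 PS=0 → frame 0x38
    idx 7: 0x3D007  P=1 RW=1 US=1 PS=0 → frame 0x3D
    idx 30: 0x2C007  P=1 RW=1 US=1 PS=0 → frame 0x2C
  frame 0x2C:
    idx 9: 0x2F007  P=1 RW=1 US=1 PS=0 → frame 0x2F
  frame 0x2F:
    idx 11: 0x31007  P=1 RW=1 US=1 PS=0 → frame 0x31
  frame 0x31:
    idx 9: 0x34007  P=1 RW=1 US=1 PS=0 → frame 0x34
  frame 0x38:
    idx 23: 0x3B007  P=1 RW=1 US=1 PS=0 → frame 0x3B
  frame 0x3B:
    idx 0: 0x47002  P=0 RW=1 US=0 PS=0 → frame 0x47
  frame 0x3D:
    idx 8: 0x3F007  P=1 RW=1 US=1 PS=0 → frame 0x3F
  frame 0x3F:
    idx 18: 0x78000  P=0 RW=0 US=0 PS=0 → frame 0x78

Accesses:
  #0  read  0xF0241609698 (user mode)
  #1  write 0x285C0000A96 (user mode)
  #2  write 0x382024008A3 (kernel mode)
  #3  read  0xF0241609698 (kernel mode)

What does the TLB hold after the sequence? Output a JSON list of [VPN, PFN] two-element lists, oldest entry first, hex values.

Per-access translation:
#0 VA=0xF0241609698 (r,user):
  L0 @0x28[30] → 0x2C007  P=1,RW=1,US=1,PS=0
  L1 @0x2C[9] → 0x2F007  P=1,RW=1,US=1,PS=0
  L2 @0x2F[11] → 0x31007  P=1,RW=1,US=1,PS=0
  L3 @0x31[9] → 0x34007  P=1,RW=1,US=1,PS=0
  → PA=0x34698  (4 entries read)
#1 VA=0x285C0000A96 (w,user):
  L0 @0x28[5] → 0x38007  P=1,RW=1,US=1,PS=0
  L1 @0x38[23] → 0x3B007  P=1,RW=1,US=1,PS=0
  L2 @0x3B[0] → 0x47002  P=0,RW=1,US=0,PS=0
  ✗ PAGE_NOT_PRESENT  [3 reads]
#2 VA=0x382024008A3 (w,kernel):
  L0 @0x28[7] → 0x3D007  P=1,RW=1,US=1,PS=0
  L1 @0x3D[8] → 0x3F007  P=1,RW=1,US=1,PS=0
  L2 @0x3F[18] → 0x78000  P=0,RW=0,US=0,PS=0
  ✗ PAGE_NOT_PRESENT  [3 reads]
#3 VA=0xF0241609698 (r,kernel):
  TLB hit vpn=0xF0241609 → PA=0x34698

TLB: [["0xF0241609", "0x34"]]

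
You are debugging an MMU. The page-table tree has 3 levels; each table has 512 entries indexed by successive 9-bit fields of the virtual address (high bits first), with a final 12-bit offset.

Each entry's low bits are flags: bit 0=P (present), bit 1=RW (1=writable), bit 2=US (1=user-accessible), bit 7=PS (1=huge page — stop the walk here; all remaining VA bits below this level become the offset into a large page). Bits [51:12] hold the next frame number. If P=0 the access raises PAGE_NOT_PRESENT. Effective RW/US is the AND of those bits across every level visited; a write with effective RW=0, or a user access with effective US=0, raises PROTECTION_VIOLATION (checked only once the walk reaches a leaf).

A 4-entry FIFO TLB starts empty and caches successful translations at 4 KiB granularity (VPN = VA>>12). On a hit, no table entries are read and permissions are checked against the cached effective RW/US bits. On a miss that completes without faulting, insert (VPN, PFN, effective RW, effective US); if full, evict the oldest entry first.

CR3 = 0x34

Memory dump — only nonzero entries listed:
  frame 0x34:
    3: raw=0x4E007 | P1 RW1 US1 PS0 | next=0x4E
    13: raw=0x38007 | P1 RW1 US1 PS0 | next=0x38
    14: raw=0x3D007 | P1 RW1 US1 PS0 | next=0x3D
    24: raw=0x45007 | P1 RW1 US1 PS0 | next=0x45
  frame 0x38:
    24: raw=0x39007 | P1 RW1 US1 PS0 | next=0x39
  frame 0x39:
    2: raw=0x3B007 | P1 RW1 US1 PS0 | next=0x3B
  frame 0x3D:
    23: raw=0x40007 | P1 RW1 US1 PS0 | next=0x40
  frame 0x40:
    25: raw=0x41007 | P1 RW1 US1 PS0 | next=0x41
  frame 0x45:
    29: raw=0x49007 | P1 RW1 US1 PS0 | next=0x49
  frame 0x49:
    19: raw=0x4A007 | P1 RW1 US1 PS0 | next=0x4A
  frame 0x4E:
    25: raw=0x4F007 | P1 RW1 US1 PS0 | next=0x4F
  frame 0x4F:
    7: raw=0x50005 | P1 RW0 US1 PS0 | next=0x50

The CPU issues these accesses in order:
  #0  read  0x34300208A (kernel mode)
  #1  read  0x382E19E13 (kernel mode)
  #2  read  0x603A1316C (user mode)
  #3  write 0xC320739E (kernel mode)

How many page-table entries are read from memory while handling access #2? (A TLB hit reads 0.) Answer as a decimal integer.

Per-access translation:
#0 VA=0x34300208A (r,kernel):
  L0 @0x34[13] → 0x38007  P=1,RW=1,US=1,PS=0
  L1 @0x38[24] → 0x39007  P=1,RW=1,US=1,PS=0
  L2 @0x39[2] → 0x3B007  P=1,RW=1,US=1,PS=0
  ✓ 0x3B08A  — 3 lookups
#1 VA=0x382E19E13 (r,kernel):
  L0 @0x34[14] → 0x3D007  P=1,RW=1,US=1,PS=0
  L1 @0x3D[23] → 0x40007  P=1,RW=1,US=1,PS=0
  L2 @0x40[25] → 0x41007  P=1,RW=1,US=1,PS=0
  ✓ 0x41E13  — 3 lookups
#2 VA=0x603A1316C (r,user):
  L0 @0x34[24] → 0x45007  P=1,RW=1,US=1,PS=0
  L1 @0x45[29] → 0x49007  P=1,RW=1,US=1,PS=0
  L2 @0x49[19] → 0x4A007  P=1,RW=1,US=1,PS=0
  ✓ 0x4A16C  — 3 lookups
#3 VA=0xC320739E (w,kernel):
  L0 @0x34[3] → 0x4E007  P=1,RW=1,US=1,PS=0
  L1 @0x4E[25] → 0x4F007  P=1,RW=1,US=1,PS=0
  L2 @0x4F[7] → 0x50005  P=1,RW=0,US=1,PS=0
  ✗ PROTECTION_VIOLATION  [3 reads]

Entries read for #2: 3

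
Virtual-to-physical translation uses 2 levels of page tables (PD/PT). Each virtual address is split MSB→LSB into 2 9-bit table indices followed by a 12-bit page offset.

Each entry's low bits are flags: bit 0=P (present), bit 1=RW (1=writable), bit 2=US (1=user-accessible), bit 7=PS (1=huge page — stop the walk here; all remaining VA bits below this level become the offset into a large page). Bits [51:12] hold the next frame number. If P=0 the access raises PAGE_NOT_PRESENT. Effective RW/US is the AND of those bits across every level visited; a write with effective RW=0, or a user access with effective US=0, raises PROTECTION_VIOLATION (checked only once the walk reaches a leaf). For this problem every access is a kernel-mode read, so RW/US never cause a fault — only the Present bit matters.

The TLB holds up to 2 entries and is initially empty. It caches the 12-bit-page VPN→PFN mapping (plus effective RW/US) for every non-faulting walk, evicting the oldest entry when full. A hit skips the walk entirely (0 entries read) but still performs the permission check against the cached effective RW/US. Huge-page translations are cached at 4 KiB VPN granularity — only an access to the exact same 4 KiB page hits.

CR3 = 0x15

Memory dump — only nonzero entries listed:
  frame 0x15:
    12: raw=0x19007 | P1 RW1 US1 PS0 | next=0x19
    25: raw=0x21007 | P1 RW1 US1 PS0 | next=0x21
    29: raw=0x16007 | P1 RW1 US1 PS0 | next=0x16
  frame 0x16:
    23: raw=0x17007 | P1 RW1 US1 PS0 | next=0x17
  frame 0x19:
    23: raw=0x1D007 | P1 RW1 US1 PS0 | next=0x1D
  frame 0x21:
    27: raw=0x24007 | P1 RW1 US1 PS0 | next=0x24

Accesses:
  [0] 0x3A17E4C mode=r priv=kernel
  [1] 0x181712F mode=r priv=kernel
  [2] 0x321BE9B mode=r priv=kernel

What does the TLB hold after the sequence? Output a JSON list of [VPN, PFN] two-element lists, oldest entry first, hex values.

Per-access translation:
#0 VA=0x3A17E4C (r,kernel):
  L0 @0x15[29] → 0x16007  P=1,RW=1,US=1,PS=0
  L1 @0x16[23] → 0x17007  P=1,RW=1,US=1,PS=0
  ⇒ phys 0x17E4C  [2 reads]
#1 VA=0x181712F (r,kernel):
  L0 @0x15[12] → 0x19007  P=1,RW=1,US=1,PS=0
  L1 @0x19[23] → 0x1D007  P=1,RW=1,US=1,PS=0
  ⇒ phys 0x1D12F  [2 reads]
#2 VA=0x321BE9B (r,kernel):
  L0 @0x15[25] → 0x21007  P=1,RW=1,US=1,PS=0
  L1 @0x21[27] → 0x24007  P=1,RW=1,US=1,PS=0
  ⇒ phys 0x24E9B  [2 reads]

TLB: [["0x1817", "0x1D"], ["0x321B", "0x24"]]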